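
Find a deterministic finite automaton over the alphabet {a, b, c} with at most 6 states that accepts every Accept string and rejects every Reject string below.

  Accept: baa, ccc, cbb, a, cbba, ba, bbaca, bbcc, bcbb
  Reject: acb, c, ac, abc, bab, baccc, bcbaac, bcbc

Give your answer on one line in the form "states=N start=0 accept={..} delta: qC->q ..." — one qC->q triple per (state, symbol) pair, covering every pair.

Fold the examples into a partial DFA from state 0: repeatedly fix the first undefined (state, symbol) met by the shortest-then-alphabetical prefix, trying targets in increasing order and rejecting any under which an Accept and a Reject string meet in one state with the same remainder; add a state when all current targets are rejected. Accepting states are where Accept strings end.
a: 0a undefined. 0a->0: ok.
b: 0b undefined. 0b->0: no, baa/bab meet in 0. Open state 1: 0b->1.
c: 0c undefined. 0c->0: no, ccc/c meet in 0. 0c->1: ok.
ba: 1a undefined. 1a->0: no, ccc/baccc meet in 1 with "cc" left. 1a->1: no, baa/c meet in 1. Open state 2: 1a->2.
bb: 1b undefined. 1b->0: no, cbb/c meet in 1. 1b->1: no, cbb/acb meet in 1. 1b->2: no, cbb/bab meet in 2 with "b" left. Open state 3: 1b->3.
bc: 1c undefined. 1c->0: no, ccc/c meet in 1. 1c->1: no, ccc/c meet in 1. 1c->2: no, ba/abc meet in 2. 1c->3: ok.
baa: 2a undefined. 2a->0: ok.
bab: 2b undefined. 2b->0: no, baa/bab meet in 0. 2b->1: ok.
bac: 2c undefined. 2c->0: ok.
bba: 3a undefined. 3a->0: ok.
bbc: 3c undefined. 3c->0: no, bbcc/c meet in 1. 3c->1: no, ccc/c meet in 1. 3c->2: ok.
bcb: 3b undefined. 3b->0: no, bcbb/c meet in 1. 3b->1: no, cbb/c meet in 1. 3b->2: no, baa/bcbc meet in 0. 3b->3: no, ccc/bcbc meet in 2. Open state 4: 3b->4.
bcba: 4a undefined. 4a->0: ok.
bcbb: 4b undefined. 4b->0: ok.
bcbc: 4c undefined. 4c->0: no, baa/bcbc meet in 0. 4c->1: ok.
All examples now run through 5 states with every (state, symbol) defined. Accept strings end in {0,2,4}, Reject strings end in {1,3}; accept={0,2,4}.

states=5 start=0 accept={0,2,4} delta: 0a->0 0b->1 0c->1 1a->2 1b->3 1c->3 2a->0 2b->1 2c->0 3a->0 3b->4 3c->2 4a->0 4b->0 4c->1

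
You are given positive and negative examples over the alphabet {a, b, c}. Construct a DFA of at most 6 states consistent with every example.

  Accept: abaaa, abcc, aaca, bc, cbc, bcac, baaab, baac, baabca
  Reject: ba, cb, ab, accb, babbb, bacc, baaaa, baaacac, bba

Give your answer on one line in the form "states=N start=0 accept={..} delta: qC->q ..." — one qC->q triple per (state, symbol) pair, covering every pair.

Fold the examples into a partial DFA from state 0: repeatedly fix the first undefined (state, symbol) met by the shortest-then-alphabetical prefix, trying targets in increasing order and rejecting any under which an Accept and a Reject string meet in one state with the same remainder; add a state when all current targets are rejected. Accepting states are where Accept strings end.
a: 0a undefined. 0a->0: ok.
b: 0b undefined. 0b->0: no, abaaa/ba meet in 0. Open state 1: 0b->1.
c: 0c undefined. 0c->0: ok.
ba: 1a undefined. 1a->0: no, abaaa/ba meet in 0. 1a->1: no, abaaa/ba meet in 1. Open state 2: 1a->2.
bb: 1b undefined. 1b->0: no, aaca/bba meet in 0. 1b->1: ok.
bc: 1c undefined. 1c->0: ok.
baa: 2a undefined. 2a->0: no, abaaa/baaaa meet in 0. 2a->1: no, abaaa/ba meet in 2. 2a->2: no, abaaa/ba meet in 2. Open state 3: 2a->3.
bab: 2b undefined. 2b->0: ok.
bac: 2c undefined. 2c->0: no, abcc/bacc meet in 0. 2c->1: no, abcc/bacc meet in 0. 2c->2: ok.
baaa: 3a undefined. 3a->0: no, abaaa/baaaa meet in 0. 3a->1: no, abaaa/cb meet in 1. 3a->2: no, abaaa/ba meet in 2. 3a->3: no, abaaa/baaaa meet in 3. Open state 4: 3a->4.
baab: 3b undefined. 3b->0: ok.
baac: 3c undefined. 3c->0: ok.
baaaa: 4a undefined. 4a->0: no, abcc/baaaa meet in 0. 4a->1: ok.
baaab: 4b undefined. 4b->0: ok.
baaac: 4c undefined. 4c->0: no, abcc/baaacac meet in 0. 4c->1: ok.
All examples now run through 5 states with every (state, symbol) defined. Accept strings end in {0,4}, Reject strings end in {1,2}; accept={0,4}.

states=5 start=0 accept={0,4} delta: 0a->0 0b->1 0c->0 1a->2 1b->1 1c->0 2a->3 2b->0 2c->2 3a->4 3b->0 3c->0 4a->1 4b->0 4c->1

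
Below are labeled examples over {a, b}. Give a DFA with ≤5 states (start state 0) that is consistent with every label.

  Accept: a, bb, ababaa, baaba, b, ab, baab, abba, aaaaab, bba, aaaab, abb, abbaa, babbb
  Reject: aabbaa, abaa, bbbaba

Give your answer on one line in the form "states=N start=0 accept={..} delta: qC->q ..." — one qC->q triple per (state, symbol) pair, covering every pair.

states=5 start=0 accept={0,1,2,4} delta: 0a->1 0b->0 1a->2 1b->2 2a->3 2b->4 3a->3 3b->0 4a->0 4b->1

State merging on the prefix tree: take the shortest (then alphabetical) example prefix whose next move is undefined and point that move at state 0, else 1, else 2, ...; a target is out if some Accept/Reject pair would then sit in one state with the same input left (inseparable). If every existing state is out, open a new one.
a: 0a undefined. 0a->0: no, abbaa/aabbaa meet in 0 with "bbaa" left. Open state 1: 0a->1.
b: 0b undefined. 0b->0: ok.
aa: 1a undefined. 1a->0: no, bb/aabbaa meet in 0. 1a->1: no, baaba/bbbaba meet in 1 with "ba" left. Open state 2: 1a->2.
ab: 1b undefined. 1b->0: no, a/bbbaba meet in 1. 1b->1: no, abba/bbbaba meet in 2. 1b->2: ok.
aaa: 2a undefined. 2a->0: no, a/abaa meet in 1. 2a->1: no, a/bbbaba meet in 1. 2a->2: no, ab/abaa meet in 2. Open state 3: 2a->3.
aab: 2b undefined. 2b->0: no, ab/aabbaa meet in 2. 2b->1: no, abbaa/bbbaba meet in 3. 2b->2: no, baaba/bbbaba meet in 3. 2b->3: no, ababaa/aabbaa meet in 3 with "baa" left. Open state 4: 2b->4.
aaaa: 3a undefined. 3a->0: no, bb/abaa meet in 0. 3a->1: no, a/abaa meet in 1. 3a->2: no, ab/abaa meet in 2. 3a->3: ok.
aabb: 4b undefined. 4b->0: no, ab/aabbaa meet in 2. 4b->1: ok.
abab: 3b undefined. 3b->0: ok.
abba: 4a undefined. 4a->0: ok.
All examples now run through 5 states with every (state, symbol) defined. Accept strings end in {0,1,2,4}, Reject strings end in {3}; accept={0,1,2,4}.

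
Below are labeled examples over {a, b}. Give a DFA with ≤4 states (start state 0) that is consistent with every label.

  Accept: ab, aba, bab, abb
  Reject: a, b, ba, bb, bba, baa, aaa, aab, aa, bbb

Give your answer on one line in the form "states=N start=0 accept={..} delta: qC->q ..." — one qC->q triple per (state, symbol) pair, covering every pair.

Fold the examples into a partial DFA from state 0: repeatedly fix the first undefined (state, symbol) met by the shortest-then-alphabetical prefix, trying targets in increasing order and rejecting any under which an Accept and a Reject string meet in one state with the same remainder; add a state when all current targets are rejected. Accepting states are where Accept strings end.
a: 0a undefined. 0a->0: no, ab/b meet in 0 with "b" left. Open state 1: 0a->1.
b: 0b undefined. 0b->0: ok.
aa: 1a undefined. 1a->0: ok.
ab: 1b undefined. 1b->0: no, ab/b meet in 0. 1b->1: no, ab/a meet in 1. Open state 2: 1b->2.
aba: 2a undefined. 2a->0: no, aba/b meet in 0. 2a->1: no, aba/a meet in 1. 2a->2: ok.
abb: 2b undefined. 2b->0: no, abb/b meet in 0. 2b->1: no, abb/a meet in 1. 2b->2: ok.
All examples now run through 3 states with every (state, symbol) defined. Accept strings end in {2}, Reject strings end in {0,1}; accept={2}.

states=3 start=0 accept={2} delta: 0a->1 0b->0 1a->0 1b->2 2a->2 2b->2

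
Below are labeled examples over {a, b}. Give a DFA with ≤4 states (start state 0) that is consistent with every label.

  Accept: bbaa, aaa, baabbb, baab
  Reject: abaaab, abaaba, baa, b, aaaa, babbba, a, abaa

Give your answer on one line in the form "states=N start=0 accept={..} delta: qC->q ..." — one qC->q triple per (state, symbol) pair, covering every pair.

Fold the examples into a partial DFA from state 0: repeatedly fix the first undefined (state, symbol) met by the shortest-then-alphabetical prefix, trying targets in increasing order and rejecting any under which an Accept and a Reject string meet in one state with the same remainder; add a state when all current targets are rejected. Accepting states are where Accept strings end.
a: 0a undefined. 0a->0: no, aaa/aaaa meet in 0. Open state 1: 0a->1.
b: 0b undefined. 0b->0: no, bbaa/baa meet in 1 with "a" left. 0b->1: no, bbaa/abaa meet in 1 with "baa" left. Open state 2: 0b->2.
aa: 1a undefined. 1a->0: no, aaa/a meet in 1. 1a->1: no, aaa/aaaa meet in 1. 1a->2: ok.
ab: 1b undefined. 1b->0: ok.
ba: 2a undefined. 2a->0: ok.
bb: 2b undefined. 2b->0: no, bbaa/abaaab meet in 2. 2b->1: no, baabbb/baa meet in 1. 2b->2: no, bbaa/baa meet in 1. Open state 3: 2b->3.
bba: 3a undefined. 3a->0: no, bbaa/baa meet in 1. 3a->1: no, bbaa/abaaab meet in 2. 3a->2: ok.
babbb: 3b undefined. 3b->0: ok.
All examples now run through 4 states with every (state, symbol) defined. Accept strings end in {0,3}, Reject strings end in {1,2}; accept={0,3}.

states=4 start=0 accept={0,3} delta: 0a->1 0b->2 1a->2 1b->0 2a->0 2b->3 3a->2 3b->0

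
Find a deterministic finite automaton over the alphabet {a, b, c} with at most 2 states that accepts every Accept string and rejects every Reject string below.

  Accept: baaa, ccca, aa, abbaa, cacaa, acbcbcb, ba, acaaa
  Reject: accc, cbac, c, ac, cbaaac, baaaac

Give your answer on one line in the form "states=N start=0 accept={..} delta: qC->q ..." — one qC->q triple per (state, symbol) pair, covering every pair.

states=2 start=0 accept={0} delta: 0a->0 0b->0 0c->1 1a->0 1b->0 1c->0

State merging on the prefix tree: take the shortest (then alphabetical) example prefix whose next move is undefined and point that move at state 0, else 1, else 2, ...; a target is out if some Accept/Reject pair would then sit in one state with the same input left (inseparable). If every existing state is out, open a new one.
a: 0a undefined. 0a->0: ok.
b: 0b undefined. 0b->0: ok.
c: 0c undefined. 0c->0: no, baaa/accc meet in 0. Open state 1: 0c->1.
ca: 1a undefined. 1a->0: ok.
cb: 1b undefined. 1b->0: ok.
cc: 1c undefined. 1c->0: ok.
All examples now run through 2 states with every (state, symbol) defined. Accept strings end in {0}, Reject strings end in {1}; accept={0}.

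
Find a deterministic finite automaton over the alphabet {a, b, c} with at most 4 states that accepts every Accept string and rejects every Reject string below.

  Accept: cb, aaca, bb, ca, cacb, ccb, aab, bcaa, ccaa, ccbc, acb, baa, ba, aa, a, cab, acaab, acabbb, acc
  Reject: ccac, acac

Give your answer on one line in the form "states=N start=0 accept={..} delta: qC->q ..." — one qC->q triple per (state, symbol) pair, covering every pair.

states=3 start=0 accept={0,2} delta: 0a->0 0b->0 0c->1 1a->0 1b->0 1c->2 2a->0 2b->2 2c->0

Grow the machine one transition at a time. Run the examples from 0; the earliest place one falls off (shortest prefix, ties alphabetical) gets sent to the lowest-numbered state that keeps every Accept/Reject pair distinguishable — a pair clashes when both reach the same state with identical unread suffix — and to a fresh state only if none does.
a: 0a undefined. 0a->0: ok.
b: 0b undefined. 0b->0: ok.
c: 0c undefined. 0c->0: no, cb/ccac meet in 0. Open state 1: 0c->1.
ca: 1a undefined. 1a->0: ok.
cb: 1b undefined. 1b->0: ok.
cc: 1c undefined. 1c->0: no, ccbc/ccac meet in 1. 1c->1: no, ccbc/ccac meet in 1. Open state 2: 1c->2.
cca: 2a undefined. 2a->0: ok.
ccb: 2b undefined. 2b->0: no, ccbc/ccac meet in 1. 2b->1: no, ccb/ccac meet in 1. 2b->2: ok.
ccbc: 2c undefined. 2c->0: ok.
All examples now run through 3 states with every (state, symbol) defined. Accept strings end in {0,2}, Reject strings end in {1}; accept={0,2}.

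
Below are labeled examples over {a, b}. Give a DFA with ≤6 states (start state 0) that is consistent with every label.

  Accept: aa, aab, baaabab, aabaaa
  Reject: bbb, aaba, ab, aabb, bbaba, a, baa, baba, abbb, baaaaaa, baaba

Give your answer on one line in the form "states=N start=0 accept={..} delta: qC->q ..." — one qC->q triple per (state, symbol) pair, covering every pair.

states=5 start=0 accept={2,3} delta: 0a->1 0b->1 1a->2 1b->0 2a->1 2b->3 3a->4 3b->0 4a->1 4b->2

State merging on the prefix tree: take the shortest (then alphabetical) example prefix whose next move is undefined and point that move at state 0, else 1, else 2, ...; a target is out if some Accept/Reject pair would then sit in one state with the same input left (inseparable). If every existing state is out, open a new one.
a: 0a undefined. 0a->0: no, aa/a meet in 0. Open state 1: 0a->1.
b: 0b undefined. 0b->0: no, aa/baa meet in 1 with "a" left. 0b->1: ok.
aa: 1a undefined. 1a->0: no, aa/aaba meet in 0. 1a->1: no, aa/a meet in 1. Open state 2: 1a->2.
ab: 1b undefined. 1b->0: ok.
aab: 2b undefined. 2b->0: no, aab/ab meet in 0. 2b->1: no, aa/aaba meet in 2. 2b->2: no, aa/aabb meet in 2. Open state 3: 2b->3.
baa: 2a undefined. 2a->0: no, aa/baaba meet in 2. 2a->1: ok.
aaba: 3a undefined. 3a->0: no, baaabab/bbb meet in 1. 3a->1: no, baaabab/ab meet in 0. 3a->2: no, aa/aaba meet in 2. 3a->3: no, aab/aaba meet in 3. Open state 4: 3a->4.
aabb: 3b undefined. 3b->0: ok.
aabaa: 4a undefined. 4a->0: no, aabaaa/bbb meet in 1. 4a->1: ok.
baaabab: 4b undefined. 4b->0: no, baaabab/ab meet in 0. 4b->1: no, baaabab/bbb meet in 1. 4b->2: ok.
All examples now run through 5 states with every (state, symbol) defined. Accept strings end in {2,3}, Reject strings end in {0,1,4}; accept={2,3}.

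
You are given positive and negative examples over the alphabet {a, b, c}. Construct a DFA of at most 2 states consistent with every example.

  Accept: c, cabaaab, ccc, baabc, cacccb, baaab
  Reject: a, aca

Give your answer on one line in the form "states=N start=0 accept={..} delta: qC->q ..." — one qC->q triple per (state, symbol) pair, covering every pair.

states=2 start=0 accept={1} delta: 0a->0 0b->1 0c->1 1a->0 1b->1 1c->1

Grow the machine one transition at a time. Run the examples from 0; the earliest place one falls off (shortest prefix, ties alphabetical) gets sent to the lowest-numbered state that keeps every Accept/Reject pair distinguishable — a pair clashes when both reach the same state with identical unread suffix — and to a fresh state only if none does.
a: 0a undefined. 0a->0: ok.
b: 0b undefined. 0b->0: no, baaab/a meet in 0. Open state 1: 0b->1.
c: 0c undefined. 0c->0: no, c/a meet in 0. 0c->1: ok.
ba: 1a undefined. 1a->0: ok.
cc: 1c undefined. 1c->0: no, baabc/a meet in 0. 1c->1: ok.
cacccb: 1b undefined. 1b->0: no, cacccb/a meet in 0. 1b->1: ok.
All examples now run through 2 states with every (state, symbol) defined. Accept strings end in {1}, Reject strings end in {0}; accept={1}.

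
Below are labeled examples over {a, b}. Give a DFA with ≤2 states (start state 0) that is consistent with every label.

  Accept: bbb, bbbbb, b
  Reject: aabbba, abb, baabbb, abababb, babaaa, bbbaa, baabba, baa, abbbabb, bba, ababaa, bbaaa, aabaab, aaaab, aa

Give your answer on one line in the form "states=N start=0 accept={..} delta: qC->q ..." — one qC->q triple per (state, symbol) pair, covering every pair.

Fold the examples into a partial DFA from state 0: repeatedly fix the first undefined (state, symbol) met by the shortest-then-alphabetical prefix, trying targets in increasing order and rejecting any under which an Accept and a Reject string meet in one state with the same remainder; add a state when all current targets are rejected. Accepting states are where Accept strings end.
a: 0a undefined. 0a->0: no, b/aaaab meet in 0 with "b" left. Open state 1: 0a->1.
b: 0b undefined. 0b->0: ok.
aa: 1a undefined. 1a->0: no, bbb/baabbb meet in 0. 1a->1: ok.
ab: 1b undefined. 1b->0: no, bbb/abb meet in 0. 1b->1: ok.
All examples now run through 2 states with every (state, symbol) defined. Accept strings end in {0}, Reject strings end in {1}; accept={0}.

states=2 start=0 accept={0} delta: 0a->1 0b->0 1a->1 1b->1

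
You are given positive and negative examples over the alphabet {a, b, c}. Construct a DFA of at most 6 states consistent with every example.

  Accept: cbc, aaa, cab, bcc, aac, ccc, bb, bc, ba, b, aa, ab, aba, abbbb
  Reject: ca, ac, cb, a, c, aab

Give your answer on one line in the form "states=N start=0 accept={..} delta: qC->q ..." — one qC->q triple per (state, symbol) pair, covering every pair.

states=5 start=0 accept={2,4} delta: 0a->1 0b->2 0c->3 1a->4 1b->2 1c->0 2a->2 2b->2 2c->2 3a->0 3b->3 3c->2 4a->2 4b->0 4c->2

Fold the examples into a partial DFA from state 0: repeatedly fix the first undefined (state, symbol) met by the shortest-then-alphabetical prefix, trying targets in increasing order and rejecting any under which an Accept and a Reject string meet in one state with the same remainder; add a state when all current targets are rejected. Accepting states are where Accept strings end.
a: 0a undefined. 0a->0: no, aaa/a meet in 0. Open state 1: 0a->1.
b: 0b undefined. 0b->0: no, bc/c meet in 0 with "c" left. 0b->1: no, bc/ac meet in 1 with "c" left. Open state 2: 0b->2.
c: 0c undefined. 0c->0: no, ccc/c meet in 0. 0c->1: no, cab/aab meet in 1 with "ab" left. 0c->2: no, bb/cb meet in 2 with "b" left. Open state 3: 0c->3.
aa: 1a undefined. 1a->0: no, aaa/a meet in 1. 1a->1: no, aaa/a meet in 1. 1a->2: no, bb/aab meet in 2 with "b" left. 1a->3: no, aaa/ca meet in 3 with "a" left. Open state 4: 1a->4.
ab: 1b undefined. 1b->0: no, aba/a meet in 1. 1b->1: no, ab/a meet in 1. 1b->2: ok.
ac: 1c undefined. 1c->0: ok.
ba: 2a undefined. 2a->0: no, ba/ac meet in 0. 2a->1: no, ba/a meet in 1. 2a->2: ok.
bb: 2b undefined. 2b->0: no, bb/ac meet in 0. 2b->1: no, bb/a meet in 1. 2b->2: ok.
bc: 2c undefined. 2c->0: no, bcc/c meet in 3. 2c->1: no, bcc/ac meet in 0. 2c->2: ok.
ca: 3a undefined. 3a->0: ok.
cb: 3b undefined. 3b->0: no, cbc/c meet in 3. 3b->1: no, cbc/ca meet in 0. 3b->2: no, cbc/cb meet in 2. 3b->3: ok.
cc: 3c undefined. 3c->0: no, cbc/ca meet in 0. 3c->1: no, cbc/a meet in 1. 3c->2: ok.
aaa: 4a undefined. 4a->0: no, aaa/ca meet in 0. 4a->1: no, aaa/a meet in 1. 4a->2: ok.
aab: 4b undefined. 4b->0: ok.
aac: 4c undefined. 4c->0: no, aac/ca meet in 0. 4c->1: no, aac/a meet in 1. 4c->2: ok.
All examples now run through 5 states with every (state, symbol) defined. Accept strings end in {2,4}, Reject strings end in {0,1,3}; accept={2,4}.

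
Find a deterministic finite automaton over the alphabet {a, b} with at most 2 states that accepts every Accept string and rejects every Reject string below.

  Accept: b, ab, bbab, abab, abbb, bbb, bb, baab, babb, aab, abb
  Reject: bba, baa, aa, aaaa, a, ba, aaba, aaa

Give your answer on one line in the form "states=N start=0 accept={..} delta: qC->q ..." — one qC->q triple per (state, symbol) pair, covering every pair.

Grow the machine one transition at a time. Run the examples from 0; the earliest place one falls off (shortest prefix, ties alphabetical) gets sent to the lowest-numbered state that keeps every Accept/Reject pair distinguishable — a pair clashes when both reach the same state with identical unread suffix — and to a fresh state only if none does.
a: 0a undefined. 0a->0: ok.
b: 0b undefined. 0b->0: no, b/bba meet in 0. Open state 1: 0b->1.
ba: 1a undefined. 1a->0: ok.
bb: 1b undefined. 1b->0: no, bb/bba meet in 0. 1b->1: ok.
All examples now run through 2 states with every (state, symbol) defined. Accept strings end in {1}, Reject strings end in {0}; accept={1}.

states=2 start=0 accept={1} delta: 0a->0 0b->1 1a->0 1b->1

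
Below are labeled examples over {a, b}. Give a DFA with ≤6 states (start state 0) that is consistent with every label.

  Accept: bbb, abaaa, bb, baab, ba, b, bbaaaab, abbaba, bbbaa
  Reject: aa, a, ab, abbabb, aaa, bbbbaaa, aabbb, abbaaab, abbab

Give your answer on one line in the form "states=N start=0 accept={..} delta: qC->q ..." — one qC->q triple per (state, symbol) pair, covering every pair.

states=6 start=0 accept={2,4,5} delta: 0a->1 0b->2 1a->1 1b->3 2a->2 2b->4 3a->2 3b->1 4a->2 4b->5 5a->2 5b->0

State merging on the prefix tree: take the shortest (then alphabetical) example prefix whose next move is undefined and point that move at state 0, else 1, else 2, ...; a target is out if some Accept/Reject pair would then sit in one state with the same input left (inseparable). If every existing state is out, open a new one.
a: 0a undefined. 0a->0: no, bbb/aabbb meet in 0 with "bbb" left. Open state 1: 0a->1.
b: 0b undefined. 0b->0: no, ba/a meet in 1. 0b->1: no, bb/ab meet in 1 with "b" left. Open state 2: 0b->2.
aa: 1a undefined. 1a->0: no, bbb/aabbb meet in 2 with "bb" left. 1a->1: ok.
ab: 1b undefined. 1b->0: no, abaaa/aa meet in 1. 1b->1: no, abaaa/aa meet in 1. 1b->2: no, bbb/aabbb meet in 2 with "bb" left. Open state 3: 1b->3.
ba: 2a undefined. 2a->0: no, baab/ab meet in 3. 2a->1: no, baab/ab meet in 3. 2a->2: ok.
bb: 2b undefined. 2b->0: no, bbaaaab/ab meet in 3. 2b->1: no, bbb/ab meet in 3. 2b->2: no, bbb/bbbbaaa meet in 2. 2b->3: no, bb/ab meet in 3. Open state 4: 2b->4.
aba: 3a undefined. 3a->0: no, abaaa/aa meet in 1. 3a->1: no, abaaa/aa meet in 1. 3a->2: ok.
abb: 3b undefined. 3b->0: no, abaaa/aabbb meet in 2. 3b->1: ok.
bba: 4a undefined. 4a->0: no, bbaaaab/ab meet in 3. 4a->1: no, bbaaaab/ab meet in 3. 4a->2: ok.
bbb: 4b undefined. 4b->0: no, abaaa/bbbbaaa meet in 2. 4b->1: no, bbb/aa meet in 1. 4b->2: no, bbb/bbbbaaa meet in 2. 4b->3: no, bbb/ab meet in 3. 4b->4: no, abaaa/bbbbaaa meet in 2. Open state 5: 4b->5.
bbba: 5a undefined. 5a->0: no, bbbaa/aa meet in 1. 5a->1: no, bbbaa/aa meet in 1. 5a->2: ok.
bbbb: 5b undefined. 5b->0: ok.
All examples now run through 6 states with every (state, symbol) defined. Accept strings end in {2,4,5}, Reject strings end in {1,3}; accept={2,4,5}.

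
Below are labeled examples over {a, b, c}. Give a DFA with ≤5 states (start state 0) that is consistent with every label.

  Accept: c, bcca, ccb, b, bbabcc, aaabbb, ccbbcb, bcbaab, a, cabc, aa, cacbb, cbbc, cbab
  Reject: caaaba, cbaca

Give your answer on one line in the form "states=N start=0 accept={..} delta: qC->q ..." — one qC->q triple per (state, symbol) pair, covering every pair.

states=4 start=0 accept={0,1,2} delta: 0a->0 0b->0 0c->1 1a->1 1b->2 1c->0 2a->3 2b->0 2c->0 3a->0 3b->0 3c->2

State merging on the prefix tree: take the shortest (then alphabetical) example prefix whose next move is undefined and point that move at state 0, else 1, else 2, ...; a target is out if some Accept/Reject pair would then sit in one state with the same input left (inseparable). If every existing state is out, open a new one.
a: 0a undefined. 0a->0: ok.
b: 0b undefined. 0b->0: ok.
c: 0c undefined. 0c->0: no, c/caaaba meet in 0. Open state 1: 0c->1.
ca: 1a undefined. 1a->0: no, b/caaaba meet in 0. 1a->1: ok.
cb: 1b undefined. 1b->0: no, c/cbaca meet in 1. 1b->1: no, c/caaaba meet in 1. Open state 2: 1b->2.
cc: 1c undefined. 1c->0: ok.
cba: 2a undefined. 2a->0: no, c/cbaca meet in 1. 2a->1: no, c/caaaba meet in 1. 2a->2: no, ccbbcb/caaaba meet in 2. Open state 3: 2a->3.
cbb: 2b undefined. 2b->0: ok.
cabc: 2c undefined. 2c->0: ok.
cbab: 3b undefined. 3b->0: ok.
cbac: 3c undefined. 3c->0: no, bcca/cbaca meet in 0. 3c->1: no, c/cbaca meet in 1. 3c->2: ok.
bcbaa: 3a undefined. 3a->0: ok.
All examples now run through 4 states with every (state, symbol) defined. Accept strings end in {0,1,2}, Reject strings end in {3}; accept={0,1,2}.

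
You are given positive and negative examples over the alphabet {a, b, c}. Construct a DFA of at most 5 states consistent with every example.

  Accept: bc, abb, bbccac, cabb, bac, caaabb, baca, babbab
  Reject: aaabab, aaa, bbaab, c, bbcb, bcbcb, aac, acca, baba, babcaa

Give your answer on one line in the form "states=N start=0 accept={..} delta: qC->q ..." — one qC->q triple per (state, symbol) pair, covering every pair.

states=4 start=0 accept={1,2} delta: 0a->0 0b->1 0c->0 1a->2 1b->1 1c->2 2a->3 2b->3 2c->1 3a->0 3b->0 3c->2

State merging on the prefix tree: take the shortest (then alphabetical) example prefix whose next move is undefined and point that move at state 0, else 1, else 2, ...; a target is out if some Accept/Reject pair would then sit in one state with the same input left (inseparable). If every existing state is out, open a new one.
a: 0a undefined. 0a->0: ok.
b: 0b undefined. 0b->0: no, bc/c meet in 0 with "c" left. Open state 1: 0b->1.
c: 0c undefined. 0c->0: ok.
ba: 1a undefined. 1a->0: no, bac/aaa meet in 0. 1a->1: no, abb/aaabab meet in 1 with "b" left. Open state 2: 1a->2.
bb: 1b undefined. 1b->0: no, abb/aaa meet in 0. 1b->1: ok.
bc: 1c undefined. 1c->0: no, bc/aaa meet in 0. 1c->1: no, bc/bbcb meet in 1. 1c->2: ok.
bab: 2b undefined. 2b->0: no, abb/bcbcb meet in 1. 2b->1: no, bc/baba meet in 2. 2b->2: no, bc/aaabab meet in 2. Open state 3: 2b->3.
bac: 2c undefined. 2c->0: no, bbccac/aaa meet in 0. 2c->1: ok.
baba: 3a undefined. 3a->0: ok.
babb: 3b undefined. 3b->0: ok.
babc: 3c undefined. 3c->0: no, abb/bcbcb meet in 1. 3c->1: no, abb/bcbcb meet in 1. 3c->2: ok.
bbaa: 2a undefined. 2a->0: no, abb/bbaab meet in 1. 2a->1: no, bc/babcaa meet in 2. 2a->2: no, bc/babcaa meet in 2. 2a->3: ok.
All examples now run through 4 states with every (state, symbol) defined. Accept strings end in {1,2}, Reject strings end in {0,3}; accept={1,2}.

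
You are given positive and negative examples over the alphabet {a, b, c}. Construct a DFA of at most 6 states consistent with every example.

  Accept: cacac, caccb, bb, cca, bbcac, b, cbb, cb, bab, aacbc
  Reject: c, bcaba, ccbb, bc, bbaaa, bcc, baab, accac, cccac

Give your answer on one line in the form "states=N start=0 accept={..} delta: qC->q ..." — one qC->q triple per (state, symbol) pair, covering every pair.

states=6 start=0 accept={0,1,4} delta: 0a->0 0b->1 0c->2 1a->2 1b->1 1c->2 2a->3 2b->4 2c->5 3a->2 3b->2 3c->4 4a->3 4b->0 4c->0 5a->0 5b->3 5c->0

State merging on the prefix tree: take the shortest (then alphabetical) example prefix whose next move is undefined and point that move at state 0, else 1, else 2, ...; a target is out if some Accept/Reject pair would then sit in one state with the same input left (inseparable). If every existing state is out, open a new one.
a: 0a undefined. 0a->0: ok.
b: 0b undefined. 0b->0: no, bb/bbaaa meet in 0. Open state 1: 0b->1.
c: 0c undefined. 0c->0: no, cacac/c meet in 0. 0c->1: no, b/c meet in 1. Open state 2: 0c->2.
ba: 1a undefined. 1a->0: no, b/baab meet in 1. 1a->1: no, bb/baab meet in 1 with "b" left. 1a->2: ok.
bb: 1b undefined. 1b->0: no, bb/bbaaa meet in 0. 1b->1: ok.
bc: 1c undefined. 1c->0: no, bbcac/c meet in 2. 1c->1: no, bb/bc meet in 1. 1c->2: ok.
ca: 2a undefined. 2a->0: no, cacac/c meet in 2. 2a->1: no, cacac/c meet in 2. 2a->2: no, cacac/accac meet in 2 with "cac" left. Open state 3: 2a->3.
cb: 2b undefined. 2b->0: no, aacbc/c meet in 2. 2b->1: no, aacbc/c meet in 2. 2b->2: no, cbb/c meet in 2. 2b->3: no, cbb/baab meet in 3 with "b" left. Open state 4: 2b->4.
cc: 2c undefined. 2c->0: no, bb/ccbb meet in 1. 2c->1: no, bb/ccbb meet in 1. 2c->2: no, bbcac/accac meet in 3 with "c" left. 2c->3: no, cacac/cccac meet in 3 with "cac" left. 2c->4: no, cb/bcc meet in 4. Open state 5: 2c->5.
cac: 3c undefined. 3c->0: no, cacac/c meet in 2. 3c->1: no, cacac/bcc meet in 5. 3c->2: no, cacac/c meet in 2. 3c->3: no, caccb/baab meet in 3 with "b" left. 3c->4: ok.
cbb: 4b undefined. 4b->0: ok.
cca: 5a undefined. 5a->0: ok.
ccb: 5b undefined. 5b->0: no, bb/ccbb meet in 1. 5b->1: no, bb/ccbb meet in 1. 5b->2: no, bbcac/ccbb meet in 4. 5b->3: ok.
ccc: 5c undefined. 5c->0: ok.
baab: 3b undefined. 3b->0: no, cca/bcaba meet in 0. 3b->1: no, bb/ccbb meet in 1. 3b->2: ok.
caca: 4a undefined. 4a->0: no, cacac/c meet in 2. 4a->1: no, cacac/c meet in 2. 4a->2: no, cacac/bcc meet in 5. 4a->3: ok.
cacc: 4c undefined. 4c->0: ok.
bbaaa: 3a undefined. 3a->0: no, cca/bbaaa meet in 0. 3a->1: no, caccb/bbaaa meet in 1. 3a->2: ok.
All examples now run through 6 states with every (state, symbol) defined. Accept strings end in {0,1,4}, Reject strings end in {2,3,5}; accept={0,1,4}.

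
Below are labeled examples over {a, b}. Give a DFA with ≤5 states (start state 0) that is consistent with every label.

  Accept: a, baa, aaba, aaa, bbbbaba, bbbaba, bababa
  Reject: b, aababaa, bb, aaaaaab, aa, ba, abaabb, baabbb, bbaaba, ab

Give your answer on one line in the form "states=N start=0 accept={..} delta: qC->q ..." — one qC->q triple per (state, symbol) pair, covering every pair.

states=5 start=0 accept={1,4} delta: 0a->1 0b->2 1a->3 1b->0 2a->3 2b->2 3a->4 3b->0 4a->0 4b->1

Grow the machine one transition at a time. Run the examples from 0; the earliest place one falls off (shortest prefix, ties alphabetical) gets sent to the lowest-numbered state that keeps every Accept/Reject pair distinguishable — a pair clashes when both reach the same state with identical unread suffix — and to a fresh state only if none does.
a: 0a undefined. 0a->0: no, a/aa meet in 0. Open state 1: 0a->1.
b: 0b undefined. 0b->0: no, a/ba meet in 1. 0b->1: no, a/b meet in 1. Open state 2: 0b->2.
aa: 1a undefined. 1a->0: no, aaba/ba meet in 2 with "a" left. 1a->1: no, a/aa meet in 1. 1a->2: no, aaa/ba meet in 2 with "a" left. Open state 3: 1a->3.
ab: 1b undefined. 1b->0: ok.
ba: 2a undefined. 2a->0: no, bababa/ba meet in 0. 2a->1: no, a/ba meet in 1. 2a->2: no, baa/b meet in 2. 2a->3: ok.
bb: 2b undefined. 2b->0: no, aaba/bbaaba meet in 3 with "ba" left. 2b->1: no, a/bb meet in 1. 2b->2: ok.
aaa: 3a undefined. 3a->0: no, baa/ab meet in 0. 3a->1: no, a/bbaaba meet in 1. 3a->2: no, baa/b meet in 2. 3a->3: no, baa/aa meet in 3. Open state 4: 3a->4.
aab: 3b undefined. 3b->0: ok.
aaaa: 4a undefined. 4a->0: ok.
baab: 4b undefined. 4b->0: no, a/bbaaba meet in 1. 4b->1: ok.
All examples now run through 5 states with every (state, symbol) defined. Accept strings end in {1,4}, Reject strings end in {0,2,3}; accept={1,4}.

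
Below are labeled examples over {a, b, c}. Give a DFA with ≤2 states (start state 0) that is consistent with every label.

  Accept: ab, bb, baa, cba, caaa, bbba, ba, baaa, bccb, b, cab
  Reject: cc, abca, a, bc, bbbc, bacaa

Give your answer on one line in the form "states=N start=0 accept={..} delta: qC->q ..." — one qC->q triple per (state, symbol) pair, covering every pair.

State merging on the prefix tree: take the shortest (then alphabetical) example prefix whose next move is undefined and point that move at state 0, else 1, else 2, ...; a target is out if some Accept/Reject pair would then sit in one state with the same input left (inseparable). If every existing state is out, open a new one.
a: 0a undefined. 0a->0: ok.
b: 0b undefined. 0b->0: no, ab/a meet in 0. Open state 1: 0b->1.
c: 0c undefined. 0c->0: no, caaa/cc meet in 0. 0c->1: ok.
ba: 1a undefined. 1a->0: no, baa/a meet in 0. 1a->1: ok.
bb: 1b undefined. 1b->0: no, bb/a meet in 0. 1b->1: ok.
bc: 1c undefined. 1c->0: ok.
All examples now run through 2 states with every (state, symbol) defined. Accept strings end in {1}, Reject strings end in {0}; accept={1}.

states=2 start=0 accept={1} delta: 0a->0 0b->1 0c->1 1a->1 1b->1 1c->0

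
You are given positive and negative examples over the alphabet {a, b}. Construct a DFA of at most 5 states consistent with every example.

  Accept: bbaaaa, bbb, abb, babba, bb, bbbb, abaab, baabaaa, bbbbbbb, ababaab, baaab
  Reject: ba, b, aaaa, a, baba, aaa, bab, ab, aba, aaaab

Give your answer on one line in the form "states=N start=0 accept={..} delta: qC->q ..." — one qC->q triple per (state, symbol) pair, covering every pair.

states=4 start=0 accept={3} delta: 0a->0 0b->1 1a->2 1b->3 2a->3 2b->1 3a->3 3b->3

Grow the machine one transition at a time. Run the examples from 0; the earliest place one falls off (shortest prefix, ties alphabetical) gets sent to the lowest-numbered state that keeps every Accept/Reject pair distinguishable — a pair clashes when both reach the same state with identical unread suffix — and to a fresh state only if none does.
a: 0a undefined. 0a->0: ok.
b: 0b undefined. 0b->0: no, bbaaaa/ba meet in 0. Open state 1: 0b->1.
ba: 1a undefined. 1a->0: no, abaab/b meet in 1. 1a->1: no, abb/bab meet in 1 with "b" left. Open state 2: 1a->2.
bb: 1b undefined. 1b->0: no, bbaaaa/aaaa meet in 0. 1b->1: no, bbb/b meet in 1. 1b->2: no, bbb/bab meet in 2 with "b" left. Open state 3: 1b->3.
baa: 2a undefined. 2a->0: no, abaab/b meet in 1. 2a->1: no, baaab/bab meet in 2 with "b" left. 2a->2: no, abaab/bab meet in 2 with "b" left. 2a->3: ok.
bab: 2b undefined. 2b->0: no, babba/ba meet in 2. 2b->1: ok.
bba: 3a undefined. 3a->0: no, bbaaaa/aaaa meet in 0. 3a->1: no, bbaaaa/b meet in 1. 3a->2: no, babba/ba meet in 2. 3a->3: ok.
bbb: 3b undefined. 3b->0: no, bbb/aaaa meet in 0. 3b->1: no, bbb/b meet in 1. 3b->2: no, bbb/ba meet in 2. 3b->3: ok.
All examples now run through 4 states with every (state, symbol) defined. Accept strings end in {3}, Reject strings end in {0,1,2}; accept={3}.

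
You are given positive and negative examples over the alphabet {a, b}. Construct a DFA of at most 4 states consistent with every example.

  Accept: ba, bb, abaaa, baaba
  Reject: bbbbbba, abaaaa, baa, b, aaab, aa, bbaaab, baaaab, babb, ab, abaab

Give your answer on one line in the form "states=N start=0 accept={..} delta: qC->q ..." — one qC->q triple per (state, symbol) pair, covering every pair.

states=4 start=0 accept={2} delta: 0a->0 0b->1 1a->2 1b->2 2a->3 2b->0 3a->2 3b->1

State merging on the prefix tree: take the shortest (then alphabetical) example prefix whose next move is undefined and point that move at state 0, else 1, else 2, ...; a target is out if some Accept/Reject pair would then sit in one state with the same input left (inseparable). If every existing state is out, open a new one.
a: 0a undefined. 0a->0: ok.
b: 0b undefined. 0b->0: no, ba/bbbbbba meet in 0. Open state 1: 0b->1.
ba: 1a undefined. 1a->0: no, ba/abaaaa meet in 0. 1a->1: no, ba/abaaaa meet in 1. Open state 2: 1a->2.
bb: 1b undefined. 1b->0: no, bb/bbbbbba meet in 0. 1b->1: no, ba/bbbbbba meet in 2. 1b->2: ok.
baa: 2a undefined. 2a->0: no, abaaa/abaaaa meet in 0. 2a->1: no, ba/bbaaab meet in 2. 2a->2: no, ba/abaaaa meet in 2. Open state 3: 2a->3.
bab: 2b undefined. 2b->0: ok.
baaa: 3a undefined. 3a->0: no, abaaa/bbbbbba meet in 0. 3a->1: no, ba/abaaaa meet in 2. 3a->2: ok.
baab: 3b undefined. 3b->0: no, baaba/bbbbbba meet in 0. 3b->1: ok.
All examples now run through 4 states with every (state, symbol) defined. Accept strings end in {2}, Reject strings end in {0,1,3}; accept={2}.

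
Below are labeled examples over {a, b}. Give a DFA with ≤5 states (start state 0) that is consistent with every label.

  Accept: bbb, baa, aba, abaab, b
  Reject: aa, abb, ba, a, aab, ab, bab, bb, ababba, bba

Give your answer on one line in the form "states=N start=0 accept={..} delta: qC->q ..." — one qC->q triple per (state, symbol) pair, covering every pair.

State merging on the prefix tree: take the shortest (then alphabetical) example prefix whose next move is undefined and point that move at state 0, else 1, else 2, ...; a target is out if some Accept/Reject pair would then sit in one state with the same input left (inseparable). If every existing state is out, open a new one.
a: 0a undefined. 0a->0: no, aba/ba meet in 0 with "ba" left. Open state 1: 0a->1.
b: 0b undefined. 0b->0: no, bbb/bb meet in 0. 0b->1: no, bbb/abb meet in 1 with "bb" left. Open state 2: 0b->2.
aa: 1a undefined. 1a->0: no, b/aab meet in 2. 1a->1: ok.
ab: 1b undefined. 1b->0: no, aba/aa meet in 1. 1b->1: no, aba/aa meet in 1. 1b->2: no, aba/ba meet in 2 with "a" left. Open state 3: 1b->3.
ba: 2a undefined. 2a->0: no, baa/aa meet in 1. 2a->1: no, baa/aa meet in 1. 2a->2: no, baa/ba meet in 2. 2a->3: ok.
bb: 2b undefined. 2b->0: ok.
aba: 3a undefined. 3a->0: no, baa/bb meet in 0. 3a->1: no, baa/aa meet in 1. 3a->2: no, abaab/abb meet in 3 with "b" left. 3a->3: no, baa/ba meet in 3. Open state 4: 3a->4.
abb: 3b undefined. 3b->0: ok.
abaa: 4a undefined. 4a->0: ok.
abab: 4b undefined. 4b->0: ok.
All examples now run through 5 states with every (state, symbol) defined. Accept strings end in {2,4}, Reject strings end in {0,1,3}; accept={2,4}.

states=5 start=0 accept={2,4} delta: 0a->1 0b->2 1a->1 1b->3 2a->3 2b->0 3a->4 3b->0 4a->0 4b->0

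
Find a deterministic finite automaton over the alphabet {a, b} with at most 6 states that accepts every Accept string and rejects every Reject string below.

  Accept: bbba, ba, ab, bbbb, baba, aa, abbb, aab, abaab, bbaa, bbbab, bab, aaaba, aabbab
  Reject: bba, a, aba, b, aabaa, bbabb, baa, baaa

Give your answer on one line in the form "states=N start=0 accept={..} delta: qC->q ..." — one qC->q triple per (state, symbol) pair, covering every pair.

states=5 start=0 accept={0,2,4} delta: 0a->1 0b->1 1a->2 1b->0 2a->3 2b->4 3a->1 3b->1 4a->0 4b->0

State merging on the prefix tree: take the shortest (then alphabetical) example prefix whose next move is undefined and point that move at state 0, else 1, else 2, ...; a target is out if some Accept/Reject pair would then sit in one state with the same input left (inseparable). If every existing state is out, open a new one.
a: 0a undefined. 0a->0: no, ba/aba meet in 0 with "ba" left. Open state 1: 0a->1.
b: 0b undefined. 0b->0: no, bbba/bba meet in 1. 0b->1: ok.
aa: 1a undefined. 1a->0: no, ba/baaa meet in 0. 1a->1: no, ba/a meet in 1. Open state 2: 1a->2.
ab: 1b undefined. 1b->0: ok.
aaa: 2a undefined. 2a->0: no, ab/baa meet in 0. 2a->1: no, bbba/baaa meet in 2. 2a->2: no, bbba/baa meet in 2. Open state 3: 2a->3.
aab: 2b undefined. 2b->0: no, bbba/aabaa meet in 2. 2b->1: no, aab/bba meet in 1. 2b->2: no, baba/baa meet in 3. 2b->3: no, baba/baaa meet in 3 with "a" left. Open state 4: 2b->4.
aaab: 3b undefined. 3b->0: no, aaaba/bba meet in 1. 3b->1: ok.
aaba: 4a undefined. 4a->0: ok.
aabb: 4b undefined. 4b->0: ok.
baaa: 3a undefined. 3a->0: no, ab/baaa meet in 0. 3a->1: ok.
All examples now run through 5 states with every (state, symbol) defined. Accept strings end in {0,2,4}, Reject strings end in {1,3}; accept={0,2,4}.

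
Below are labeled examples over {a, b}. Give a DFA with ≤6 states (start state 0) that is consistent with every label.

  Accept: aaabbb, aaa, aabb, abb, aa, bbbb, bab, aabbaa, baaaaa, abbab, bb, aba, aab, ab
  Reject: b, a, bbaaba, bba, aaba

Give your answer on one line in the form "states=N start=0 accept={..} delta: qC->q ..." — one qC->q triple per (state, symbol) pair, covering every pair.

Grow the machine one transition at a time. Run the examples from 0; the earliest place one falls off (shortest prefix, ties alphabetical) gets sent to the lowest-numbered state that keeps every Accept/Reject pair distinguishable — a pair clashes when both reach the same state with identical unread suffix — and to a fresh state only if none does.
a: 0a undefined. 0a->0: no, aaa/a meet in 0. Open state 1: 0a->1.
b: 0b undefined. 0b->0: no, bbbb/b meet in 0. 0b->1: no, aba/bba meet in 1 with "ba" left. Open state 2: 0b->2.
aa: 1a undefined. 1a->0: no, aaa/a meet in 1. 1a->1: no, aaa/a meet in 1. 1a->2: no, aa/b meet in 2. Open state 3: 1a->3.
ab: 1b undefined. 1b->0: no, abb/b meet in 2. 1b->1: no, abb/a meet in 1. 1b->2: no, ab/b meet in 2. 1b->3: ok.
ba: 2a undefined. 2a->0: no, bab/b meet in 2. 2a->1: ok.
bb: 2b undefined. 2b->0: ok.
aaa: 3a undefined. 3a->0: no, aaabbb/b meet in 2. 3a->1: no, aaa/a meet in 1. 3a->2: no, aaa/b meet in 2. 3a->3: ok.
aab: 3b undefined. 3b->0: no, aabb/b meet in 2. 3b->1: no, aaabbb/a meet in 1. 3b->2: no, aaabbb/b meet in 2. 3b->3: no, aaabbb/bbaaba meet in 3. Open state 4: 3b->4.
aaba: 4a undefined. 4a->0: no, bbbb/bbaaba meet in 0. 4a->1: ok.
aabb: 4b undefined. 4b->0: no, aaabbb/b meet in 2. 4b->1: no, aabb/a meet in 1. 4b->2: no, aabb/b meet in 2. 4b->3: ok.
All examples now run through 5 states with every (state, symbol) defined. Accept strings end in {0,3,4}, Reject strings end in {1,2}; accept={0,3,4}.

states=5 start=0 accept={0,3,4} delta: 0a->1 0b->2 1a->3 1b->3 2a->1 2b->0 3a->3 3b->4 4a->1 4b->3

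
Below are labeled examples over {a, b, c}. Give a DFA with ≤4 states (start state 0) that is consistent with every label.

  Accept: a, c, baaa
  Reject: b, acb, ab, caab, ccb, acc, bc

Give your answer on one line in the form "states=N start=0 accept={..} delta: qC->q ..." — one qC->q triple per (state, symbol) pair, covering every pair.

states=3 start=0 accept={0,2} delta: 0a->0 0b->1 0c->2 1a->0 1b->1 1c->1 2a->0 2b->1 2c->1

State merging on the prefix tree: take the shortest (then alphabetical) example prefix whose next move is undefined and point that move at state 0, else 1, else 2, ...; a target is out if some Accept/Reject pair would then sit in one state with the same input left (inseparable). If every existing state is out, open a new one.
a: 0a undefined. 0a->0: ok.
b: 0b undefined. 0b->0: no, a/b meet in 0. Open state 1: 0b->1.
c: 0c undefined. 0c->0: no, a/acc meet in 0. 0c->1: no, c/b meet in 1. Open state 2: 0c->2.
ba: 1a undefined. 1a->0: ok.
bc: 1c undefined. 1c->0: no, a/bc meet in 0. 1c->1: ok.
ca: 2a undefined. 2a->0: ok.
cc: 2c undefined. 2c->0: no, a/acc meet in 0. 2c->1: ok.
acb: 2b undefined. 2b->0: no, a/acb meet in 0. 2b->1: ok.
ccb: 1b undefined. 1b->0: no, a/ccb meet in 0. 1b->1: ok.
All examples now run through 3 states with every (state, symbol) defined. Accept strings end in {0,2}, Reject strings end in {1}; accept={0,2}.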